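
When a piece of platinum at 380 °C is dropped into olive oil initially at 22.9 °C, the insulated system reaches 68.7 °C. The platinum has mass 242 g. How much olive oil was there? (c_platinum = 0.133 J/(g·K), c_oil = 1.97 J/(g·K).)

m ≈ 111 g

Heat lost by the platinum = heat gained by the oil:
242×0.133×(380 − 68.7) = m×1.97×(68.7 − 22.9)
90.23 m = 10020  ⇒  m ≈ 111 g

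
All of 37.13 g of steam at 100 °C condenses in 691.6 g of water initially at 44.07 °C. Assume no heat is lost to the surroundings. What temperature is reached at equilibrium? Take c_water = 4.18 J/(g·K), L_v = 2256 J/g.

Setting the total heat transfer to zero:
latent heat released on condensation: 37.13×2256 = 83765; condensed water 100 °C→T: 155.2(T − 100); water warms: 691.6×4.18×(T − 44.07) = 2890.9(T − 44.07)
3046.1 T = 83765 + 15520 + 127401 = 226687
T ≈ 74.42 °C, under the boiling point, so the assumption holds.

T_f ≈ 74.4 °C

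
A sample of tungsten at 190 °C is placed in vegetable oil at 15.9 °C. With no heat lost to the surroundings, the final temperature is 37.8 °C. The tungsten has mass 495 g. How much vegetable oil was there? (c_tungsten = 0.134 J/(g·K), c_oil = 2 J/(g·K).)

m ≈ 230 g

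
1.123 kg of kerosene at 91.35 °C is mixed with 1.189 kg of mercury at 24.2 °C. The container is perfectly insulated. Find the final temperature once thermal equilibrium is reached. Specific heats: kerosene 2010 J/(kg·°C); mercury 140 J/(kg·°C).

T_f ≈ 86.7 °C

Set heat shed by the hot body equal to heat absorbed by the cold body:
1.123·2010·(91.35 − T) = 1.189·140·(T − 24.2)
2257.2(91.35 − T) = 166.46(T − 24.2)
2423.7 T = 210226  ⇒  T ≈ 86.74 °C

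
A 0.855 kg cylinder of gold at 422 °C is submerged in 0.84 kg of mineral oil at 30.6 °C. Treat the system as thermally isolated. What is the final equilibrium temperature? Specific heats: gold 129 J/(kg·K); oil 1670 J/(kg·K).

T_f ≈ 59.1 °C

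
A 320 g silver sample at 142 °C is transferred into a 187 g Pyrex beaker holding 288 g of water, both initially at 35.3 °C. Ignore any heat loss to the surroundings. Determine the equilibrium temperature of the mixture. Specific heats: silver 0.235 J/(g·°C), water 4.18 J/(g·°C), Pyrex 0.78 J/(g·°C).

T_f ≈ 40.9 °C

With ΣQ=0 the equilibrium temperature is the m·c-weighted mean:
T_f = (75.2*142 + 1203.8*35.3 + 145.86*35.3) / (75.2 + 1203.8 + 145.86)
    = 58323 / 1424.9 ≈ 40.93 °C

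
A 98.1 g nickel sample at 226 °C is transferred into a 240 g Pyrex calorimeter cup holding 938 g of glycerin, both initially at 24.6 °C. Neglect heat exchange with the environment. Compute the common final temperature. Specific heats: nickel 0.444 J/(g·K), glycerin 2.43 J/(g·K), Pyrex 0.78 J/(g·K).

T_f ≈ 28.1 °C

Net heat exchanged in the isolated system is zero:
98.1·0.444·(T − 226) + 938·2.43·(T − 24.6) + 240·0.78·(T − 24.6) = 0
(43.56 + 2279.3 + 187.2) T = 43.56·226 + 2279.3·24.6 + 187.2·24.6
T = 70521 / 2510.1 = 28.1 °C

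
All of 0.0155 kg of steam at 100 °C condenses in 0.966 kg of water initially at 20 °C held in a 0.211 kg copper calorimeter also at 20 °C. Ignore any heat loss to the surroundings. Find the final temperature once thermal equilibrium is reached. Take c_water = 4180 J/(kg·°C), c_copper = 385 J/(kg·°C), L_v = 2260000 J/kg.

Conservation of energy gives ΣQ = 0:
latent heat released on condensation: 0.0155·2260000 = 35030
  condensate cools 100→T: 0.0155·4180·(T − 100) = 64.79(T − 100)
  water warms: 0.966·4180·(T − 20) = 4037.9(T − 20)
  copper cup: 0.211·385·(T − 20) = 81.23(T − 20)
4183.9 T = 35030 + 6479 + 82382 = 123891
T ≈ 29.61 °C (< 100 °C, so full condensation is consistent).

T_f ≈ 29.6 °C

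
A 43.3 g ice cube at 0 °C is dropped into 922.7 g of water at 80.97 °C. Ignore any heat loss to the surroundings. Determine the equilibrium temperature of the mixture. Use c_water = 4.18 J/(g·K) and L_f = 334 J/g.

T_f ≈ 73.8 °C

Heat gained plus heat lost sum to zero:
fusion: m_ice L_f = 43.3×334 = 14462; meltwater 0→T: 43.3×4.18×T = 180.99 T; water: 3856.9(T − 80.97)
4037.9 T = 312292 − 14462 = 297830
T ≈ 73.76 °C — above 0 °C, consistent with complete melting.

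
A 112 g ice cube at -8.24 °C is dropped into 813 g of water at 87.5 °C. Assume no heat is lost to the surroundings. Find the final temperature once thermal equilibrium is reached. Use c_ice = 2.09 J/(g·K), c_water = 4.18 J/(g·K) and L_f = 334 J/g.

Taking heat into each body as positive, Σ m c ΔT = 0:
warm ice to 0 °C: 112·2.09·(0 − (-8.24)) = 1928.8
  latent heat to melt: 112·334 = 37408
  meltwater 0→T: 112·4.18·T = 468.16 T
  water cools: 813·4.18·(T − 87.5) = 3398.3(T − 87.5)
3866.5 T = 297355 − 39337 = 258018
T ≈ 66.73 °C. Since T > 0 °C, the all-ice-melts assumption holds.

T_f ≈ 66.7 °C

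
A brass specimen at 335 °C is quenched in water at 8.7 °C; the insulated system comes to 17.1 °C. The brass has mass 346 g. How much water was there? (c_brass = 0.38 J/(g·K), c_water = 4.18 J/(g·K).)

m ≈ 1190 g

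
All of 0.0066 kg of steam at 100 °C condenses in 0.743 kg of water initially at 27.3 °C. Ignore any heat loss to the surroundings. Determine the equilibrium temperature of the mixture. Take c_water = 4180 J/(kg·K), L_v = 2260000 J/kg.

T_f ≈ 32.7 °C

Taking heat into each body as positive, Σ m c ΔT = 0:
latent heat released on condensation: 0.0066·2260000 = 14916; condensed water 100 °C→T: 27.59(T − 100); original water: 3105.7(T − 27.3)
3133.3 T = 14916 + 2758.8 + 84787 = 102462
T ≈ 32.70 °C — below 100 °C, confirming all the steam condensed.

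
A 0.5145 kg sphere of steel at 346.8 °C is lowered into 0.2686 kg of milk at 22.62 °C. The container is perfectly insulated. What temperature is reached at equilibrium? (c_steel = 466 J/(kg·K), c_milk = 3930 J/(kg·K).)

T_f ≈ 82.6 °C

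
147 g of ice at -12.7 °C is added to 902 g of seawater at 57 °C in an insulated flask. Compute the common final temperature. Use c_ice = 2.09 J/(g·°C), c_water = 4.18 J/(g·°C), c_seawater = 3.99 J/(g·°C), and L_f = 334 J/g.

T_f ≈ 36.1 °C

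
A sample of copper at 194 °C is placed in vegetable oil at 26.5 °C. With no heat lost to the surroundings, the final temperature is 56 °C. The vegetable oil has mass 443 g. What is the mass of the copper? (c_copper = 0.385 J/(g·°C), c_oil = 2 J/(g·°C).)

m ≈ 492 g

Net heat exchanged in the isolated system is zero:
m×0.385×(56 − 194) + 443×2×(56 − 26.5) = 0
-53.13 m = -26137
m = -26137/-53.13 ≈ 491.9 g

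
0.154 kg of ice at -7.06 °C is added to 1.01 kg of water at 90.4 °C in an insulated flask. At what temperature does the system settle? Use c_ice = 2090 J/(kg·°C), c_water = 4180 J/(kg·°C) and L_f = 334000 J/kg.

T_f ≈ 67.4 °C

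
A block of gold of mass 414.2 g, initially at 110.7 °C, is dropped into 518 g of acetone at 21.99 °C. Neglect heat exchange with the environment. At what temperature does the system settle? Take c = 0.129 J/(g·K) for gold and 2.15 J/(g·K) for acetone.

T_f ≈ 26.1 °C

Energy conservation, ΣQ = 0:
414.2×0.129×(T − 110.7) + 518×2.15×(T − 21.99) = 0
(53.43 + 1113.7) T = 53.43×110.7 + 1113.7×21.99
T = 30405/1167.1 ≈ 26.05 °C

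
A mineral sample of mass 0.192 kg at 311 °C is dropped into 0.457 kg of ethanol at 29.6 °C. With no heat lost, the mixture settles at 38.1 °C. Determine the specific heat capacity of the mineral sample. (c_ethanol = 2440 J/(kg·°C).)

Setting the total heat transfer to zero:
0.192·c·(38.1 − 311) + 0.457·2440·(38.1 − 29.6) = 0
-52.4 c = -9478.2
c = -9478.2/-52.4 ≈ 180.9 J/(kg·°C)

c ≈ 181 J/(kg·°C)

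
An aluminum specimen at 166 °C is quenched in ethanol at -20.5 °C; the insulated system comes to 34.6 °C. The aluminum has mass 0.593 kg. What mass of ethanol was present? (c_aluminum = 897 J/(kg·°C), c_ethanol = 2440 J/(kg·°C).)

Heat gained plus heat lost sum to zero:
0.593·897·(34.6 − 166) + m·2440·(34.6 − (-20.5)) = 0
134444 m = 69894
m = 69894/134444 ≈ 0.5199 kg

m ≈ 0.52 kg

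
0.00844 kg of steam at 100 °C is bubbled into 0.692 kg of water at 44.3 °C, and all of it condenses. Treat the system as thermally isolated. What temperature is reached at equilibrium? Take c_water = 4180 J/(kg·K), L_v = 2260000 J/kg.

Net heat exchanged in the isolated system is zero:
condense steam: −0.00844·2260000 = −19074
  condensate cools 100→T: 0.00844·4180·(T − 100) = 35.28(T − 100)
  original water: 2892.6(T − 44.3)
2927.8 T = 19074 + 3527.9 + 128140 = 150743
T ≈ 51.49 °C (< 100 °C, so full condensation is consistent).

T_f ≈ 51.5 °C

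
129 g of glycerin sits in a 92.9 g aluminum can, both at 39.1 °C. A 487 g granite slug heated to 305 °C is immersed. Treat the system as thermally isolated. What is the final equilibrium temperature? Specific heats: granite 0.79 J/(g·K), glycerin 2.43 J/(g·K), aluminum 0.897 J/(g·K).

With ΣQ=0 the equilibrium temperature is the m·c-weighted mean:
T_f = (384.73×305 + 313.47×39.1 + 83.33×39.1) / (384.73 + 313.47 + 83.33)
    = 132858 / 781.53 ≈ 170.00 °C

T_f ≈ 170.0 °C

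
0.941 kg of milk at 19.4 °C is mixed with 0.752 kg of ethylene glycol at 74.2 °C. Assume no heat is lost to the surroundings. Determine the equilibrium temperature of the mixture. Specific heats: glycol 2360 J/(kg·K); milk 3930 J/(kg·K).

T_f ≈ 37.2 °C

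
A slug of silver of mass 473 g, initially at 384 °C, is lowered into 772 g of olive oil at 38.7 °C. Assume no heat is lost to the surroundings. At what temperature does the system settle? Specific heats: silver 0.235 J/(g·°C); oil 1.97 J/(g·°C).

Set heat shed by the hot body equal to heat absorbed by the cold body:
473*0.235*(384 − T) = 772*1.97*(T − 38.7)
111.15(384 − T) = 1520.8(T − 38.7)
1632 T = 101540  ⇒  T ≈ 62.22 °C

T_f ≈ 62.2 °C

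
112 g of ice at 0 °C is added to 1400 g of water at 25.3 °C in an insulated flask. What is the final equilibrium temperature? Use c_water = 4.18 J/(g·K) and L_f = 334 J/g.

T_f ≈ 17.5 °C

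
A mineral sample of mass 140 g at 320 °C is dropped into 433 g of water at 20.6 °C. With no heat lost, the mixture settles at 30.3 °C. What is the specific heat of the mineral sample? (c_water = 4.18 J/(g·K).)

Heat gained plus heat lost sum to zero:
140×c×(30.3 − 320) + 433×4.18×(30.3 − 20.6) = 0
-40558 c = -17556
c = -17556/-40558 ≈ 0.4329 J/(g·K)

c ≈ 0.433 J/(g·K)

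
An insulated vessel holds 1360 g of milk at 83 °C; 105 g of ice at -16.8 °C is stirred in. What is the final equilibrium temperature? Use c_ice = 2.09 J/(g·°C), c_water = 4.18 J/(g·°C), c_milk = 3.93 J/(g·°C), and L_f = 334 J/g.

Setting the total heat transfer to zero:
ice -16.8→0 °C: 105×2.09×16.8 = 3686.8; fusion: m_ice L_f = 105×334 = 35070; meltwater 0→T: 105×4.18×T = 438.9 T; milk cools: 1360×3.93×(T − 83) = 5344.8(T − 83)
5783.7 T = 443618 − 38757 = 404862
T ≈ 70.00 °C (positive, so assuming full melt was valid).

T_f ≈ 70.0 °C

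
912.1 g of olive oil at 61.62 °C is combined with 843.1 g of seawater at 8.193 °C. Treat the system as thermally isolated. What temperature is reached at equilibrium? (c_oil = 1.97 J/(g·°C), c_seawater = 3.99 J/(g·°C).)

T_f ≈ 26.8 °C

Heat gained plus heat lost sum to zero:
912.1×1.97×(T − 61.62) + 843.1×3.99×(T − 8.193) = 0
1796.8(T − 61.62) + 3364(T − 8.193) = 0
(1796.8 + 3364) T = 1796.8×61.62 + 3364×8.193
T ≈ 26.79 °C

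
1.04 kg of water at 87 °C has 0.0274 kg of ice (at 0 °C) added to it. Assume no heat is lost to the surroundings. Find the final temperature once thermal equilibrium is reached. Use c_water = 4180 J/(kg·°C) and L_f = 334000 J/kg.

T_f ≈ 82.7 °C

Taking heat into each body as positive, Σ m c ΔT = 0:
latent heat to melt: 0.0274×334000 = 9151.6
  warm the meltwater: 114.53 T
  water cools: 1.04×4180×(T − 87) = 4347.2(T − 87)
4461.7 T = 378206 − 9151.6 = 369055
T ≈ 82.72 °C (positive, so assuming full melt was valid).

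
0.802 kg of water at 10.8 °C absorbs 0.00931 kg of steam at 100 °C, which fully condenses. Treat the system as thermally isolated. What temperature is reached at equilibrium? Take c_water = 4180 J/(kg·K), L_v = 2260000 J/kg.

Let T be the final temperature. ΣQ_i = 0:
latent heat released on condensation: 0.00931·2260000 = 21041; condensate cools 100→T: 0.00931·4180·(T − 100) = 38.92(T − 100); original water: 3352.4(T − 10.8)
3391.3 T = 21041 + 3891.6 + 36205 = 61138
T ≈ 18.03 °C — below 100 °C, confirming all the steam condensed.

T_f ≈ 18.0 °C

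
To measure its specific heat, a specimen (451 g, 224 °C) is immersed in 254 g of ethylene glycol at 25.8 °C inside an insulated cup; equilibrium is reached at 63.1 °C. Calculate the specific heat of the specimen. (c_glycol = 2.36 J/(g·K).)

Heat lost by the specimen = heat gained by the glycol:
451·c·(224 − 63.1) = 254·2.36·(63.1 − 25.8)
72566 c = 22359  ⇒  c ≈ 0.3081 J/(g·K)

c ≈ 0.308 J/(g·K)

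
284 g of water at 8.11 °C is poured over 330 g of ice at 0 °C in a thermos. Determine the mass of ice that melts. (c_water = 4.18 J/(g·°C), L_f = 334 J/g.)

Heat available from the water dropping to 0 °C: 284×4.18×8.11 = 9627.5 J.
Melting all 330 g of ice would need 330×334 = 110220 J.
Since 9627.5 < 110220 J, not all the ice melts; equilibrium is at 0 °C.
m_melt = 9627.5 / L_f = 28.82 g.

m_melted ≈ 28.8 g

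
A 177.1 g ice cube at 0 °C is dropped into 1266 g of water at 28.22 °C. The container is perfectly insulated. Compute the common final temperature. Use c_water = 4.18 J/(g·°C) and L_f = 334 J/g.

T_f ≈ 15.0 °C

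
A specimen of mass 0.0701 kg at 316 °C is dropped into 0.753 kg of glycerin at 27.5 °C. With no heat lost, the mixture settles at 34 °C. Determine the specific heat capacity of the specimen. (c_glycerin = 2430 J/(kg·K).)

c ≈ 602 J/(kg·K)

m_s c (T_s − T_f) = m_glycerin c_glycerin (T_f − T_0):
0.0701·c·(316 − 34) = 0.753·2430·(34 − 27.5)
19.77 c = 11894  ⇒  c ≈ 601.7 J/(kg·K)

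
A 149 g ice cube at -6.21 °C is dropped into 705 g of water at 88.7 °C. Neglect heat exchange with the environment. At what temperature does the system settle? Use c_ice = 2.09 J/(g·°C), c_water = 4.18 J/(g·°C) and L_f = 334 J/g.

T_f ≈ 58.7 °C

Sum of m c ΔT and latent-heat terms is zero:
ice -6.21→0 °C: 149×2.09×6.21 = 1933.9
  fusion: m_ice L_f = 149×334 = 49766
  meltwater 0→T: 149×4.18×T = 622.82 T
  water cools: 705×4.18×(T − 88.7) = 2946.9(T − 88.7)
3569.7 T = 261390 − 51700 = 209690
T ≈ 58.74 °C (positive, so assuming full melt was valid).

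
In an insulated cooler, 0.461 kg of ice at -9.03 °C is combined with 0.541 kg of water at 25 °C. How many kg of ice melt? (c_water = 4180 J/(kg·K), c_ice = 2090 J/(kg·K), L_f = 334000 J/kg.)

m_melted ≈ 0.143 kg

Water can give up m c ΔT = 0.541·4180·25 = 56534 J before reaching 0 °C.
Warming the ice to 0 °C takes 0.461·2090·9.03 = 8700.3 J, leaving 47834 J for melting.
Fully melting the ice requires m_ice L_f = 0.461·334000 = 153974 J.
Since 47834 < 153974 J, not all the ice melts; equilibrium is at 0 °C.
m_melted·334000 = 47834  ⇒  m_melted ≈ 0.1432 kg.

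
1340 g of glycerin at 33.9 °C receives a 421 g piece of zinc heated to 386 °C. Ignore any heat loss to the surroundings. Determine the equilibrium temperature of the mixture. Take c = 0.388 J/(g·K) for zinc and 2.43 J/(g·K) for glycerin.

Let T be the final temperature. ΣQ_i = 0:
421×0.388×(T − 386) + 1340×2.43×(T − 33.9) = 0
163.35(T − 386) + 3256.2(T − 33.9) = 0
(163.35 + 3256.2) T = 163.35×386 + 3256.2×33.9
T = 173438 / 3419.5 = 50.7 °C

T_f ≈ 50.7 °C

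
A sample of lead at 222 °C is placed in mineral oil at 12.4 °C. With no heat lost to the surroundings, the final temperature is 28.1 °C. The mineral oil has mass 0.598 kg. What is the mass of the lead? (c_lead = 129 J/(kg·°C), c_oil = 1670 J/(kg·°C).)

m ≈ 0.627 kg

Heat gained plus heat lost sum to zero:
m·129·(28.1 − 222) + 0.598·1670·(28.1 − 12.4) = 0
-25013 m = -15679
m = -15679/-25013 ≈ 0.6268 kg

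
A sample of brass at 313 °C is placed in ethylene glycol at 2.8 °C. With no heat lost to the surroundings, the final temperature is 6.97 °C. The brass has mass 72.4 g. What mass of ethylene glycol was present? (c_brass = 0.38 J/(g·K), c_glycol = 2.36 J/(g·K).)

Net heat exchanged in the isolated system is zero:
72.4×0.38×(6.97 − 313) + m×2.36×(6.97 − 2.8) = 0
9.841 m = 8419.5
m = 8419.5/9.841 ≈ 855.5 g

m ≈ 856 g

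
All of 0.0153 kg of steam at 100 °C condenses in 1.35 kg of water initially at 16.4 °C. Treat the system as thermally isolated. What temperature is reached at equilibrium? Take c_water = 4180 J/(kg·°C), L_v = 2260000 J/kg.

T_f ≈ 23.4 °C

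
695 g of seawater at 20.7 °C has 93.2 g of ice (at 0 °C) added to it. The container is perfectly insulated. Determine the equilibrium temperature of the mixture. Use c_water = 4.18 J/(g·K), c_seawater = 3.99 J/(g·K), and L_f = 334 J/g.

Energy balance with sensible and latent terms:
latent heat to melt: 93.2·334 = 31129; warm the meltwater: 389.58 T; seawater: 2773.1(T − 20.7)
3162.6 T = 57402 − 31129 = 26273
T ≈ 8.31 °C (positive, so assuming full melt was valid).

T_f ≈ 8.3 °C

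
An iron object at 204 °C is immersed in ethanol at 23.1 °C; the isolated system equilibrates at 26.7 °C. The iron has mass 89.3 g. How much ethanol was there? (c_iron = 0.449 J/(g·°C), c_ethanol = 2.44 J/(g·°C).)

m ≈ 809 g

|Q_iron| = |Q_ethanol|:
89.3×0.449×(204 − 26.7) = m×2.44×(26.7 − 23.1)
8.784 m = 7109  ⇒  m ≈ 809.3 g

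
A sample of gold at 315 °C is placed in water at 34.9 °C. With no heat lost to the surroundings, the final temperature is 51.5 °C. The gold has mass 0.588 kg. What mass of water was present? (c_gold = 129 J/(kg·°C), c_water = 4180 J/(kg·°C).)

m ≈ 0.288 kg

Setting the total heat transfer to zero:
0.588×129×(51.5 − 315) + m×4180×(51.5 − 34.9) = 0
69388 m = 19987
m = 19987/69388 ≈ 0.288 kg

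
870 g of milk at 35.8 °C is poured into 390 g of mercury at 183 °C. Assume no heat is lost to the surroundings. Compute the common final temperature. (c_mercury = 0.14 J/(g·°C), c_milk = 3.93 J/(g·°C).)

T_f ≈ 38.1 °C

Setting the total heat transfer to zero:
390*0.14*(T − 183) + 870*3.93*(T − 35.8) = 0
3473.7 T = 132396
T = 132396 / 3473.7 = 38.1 °C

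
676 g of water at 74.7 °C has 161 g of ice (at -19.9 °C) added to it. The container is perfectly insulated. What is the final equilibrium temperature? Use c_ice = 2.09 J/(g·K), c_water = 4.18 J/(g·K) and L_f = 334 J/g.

T_f ≈ 43.0 °C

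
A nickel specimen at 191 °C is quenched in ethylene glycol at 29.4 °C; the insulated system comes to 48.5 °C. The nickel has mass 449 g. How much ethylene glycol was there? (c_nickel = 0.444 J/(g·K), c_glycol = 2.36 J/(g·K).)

Net heat exchanged in the isolated system is zero:
449·0.444·(48.5 − 191) + m·2.36·(48.5 − 29.4) = 0
45.08 m = 28408
m = 28408/45.08 ≈ 630.2 g

m ≈ 630 g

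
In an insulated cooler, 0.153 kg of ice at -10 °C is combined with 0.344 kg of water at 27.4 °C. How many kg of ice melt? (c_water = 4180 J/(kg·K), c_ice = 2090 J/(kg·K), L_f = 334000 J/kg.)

Heat available from the water dropping to 0 °C: 0.344×4180×27.4 = 39399 J.
Of that, 0.153×2090×10 = 3197.7 J goes to bring the ice to 0 °C, leaving 36201 J.
Melting all 0.153 kg of ice would need 0.153×334000 = 51102 J.
Since 36201 < 51102 J, not all the ice melts; equilibrium is at 0 °C.
m_melt = 36201 / L_f = 0.1084 kg.

m_melted ≈ 0.108 kg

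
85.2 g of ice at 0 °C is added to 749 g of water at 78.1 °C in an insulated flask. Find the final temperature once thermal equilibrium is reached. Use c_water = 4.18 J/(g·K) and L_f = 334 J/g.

T_f ≈ 62.0 °C

Taking heat into each body as positive, Σ m c ΔT = 0:
melt ice: 85.2×334 = 28457
  warm the meltwater: 356.14 T
  water cools: 749×4.18×(T − 78.1) = 3130.8(T − 78.1)
3487 T = 244517 − 28457 = 216060
T ≈ 61.96 °C. Since T > 0 °C, the all-ice-melts assumption holds.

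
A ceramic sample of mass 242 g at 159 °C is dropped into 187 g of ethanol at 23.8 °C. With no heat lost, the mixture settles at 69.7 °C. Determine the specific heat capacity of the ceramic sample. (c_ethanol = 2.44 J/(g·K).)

c ≈ 0.969 J/(g·K)

m_s c (T_s − T_f) = m_ethanol c_ethanol (T_f − T_0):
242·c·(159 − 69.7) = 187·2.44·(69.7 − 23.8)
21611 c = 20943  ⇒  c ≈ 0.9691 J/(g·K)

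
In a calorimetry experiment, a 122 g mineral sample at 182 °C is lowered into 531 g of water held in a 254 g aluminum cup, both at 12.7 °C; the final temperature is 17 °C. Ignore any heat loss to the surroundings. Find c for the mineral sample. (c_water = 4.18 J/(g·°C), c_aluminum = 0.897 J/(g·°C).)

Conservation of energy gives ΣQ = 0:
122·c·(17 − 182) + 531·4.18·(17 − 12.7) + 254·0.897·(17 − 12.7) = 0
-20130 c = -10524
c = -10524/-20130 ≈ 0.5228 J/(g·°C)

c ≈ 0.523 J/(g·°C)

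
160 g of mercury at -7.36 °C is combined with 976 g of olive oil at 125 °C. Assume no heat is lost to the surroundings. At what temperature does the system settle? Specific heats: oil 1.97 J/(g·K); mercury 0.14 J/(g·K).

T_f ≈ 123.5 °C

Taking heat into each body as positive, Σ m c ΔT = 0:
976*1.97*(T − 125) + 160*0.14*(T − (-7.36)) = 0
1922.7(T − 125) + 22.4(T − (-7.36)) = 0
1945.1 T = 240175
T = 240175/1945.1 ≈ 123.48 °C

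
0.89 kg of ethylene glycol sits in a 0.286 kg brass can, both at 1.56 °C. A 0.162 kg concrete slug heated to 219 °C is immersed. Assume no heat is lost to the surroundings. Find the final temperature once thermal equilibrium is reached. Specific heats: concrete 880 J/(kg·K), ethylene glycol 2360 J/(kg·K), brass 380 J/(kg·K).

T_f ≈ 14.7 °C

Heat gained plus heat lost sum to zero:
0.162·880·(T − 219) + 0.89·2360·(T − 1.56) + 0.286·380·(T − 1.56) = 0
142.56(T − 219) + 2100.4(T − 1.56) + 108.68(T − 1.56) = 0
(142.56 + 2100.4 + 108.68) T = 142.56·219 + 2100.4·1.56 + 108.68·1.56
T = 34667/2351.6 ≈ 14.74 °C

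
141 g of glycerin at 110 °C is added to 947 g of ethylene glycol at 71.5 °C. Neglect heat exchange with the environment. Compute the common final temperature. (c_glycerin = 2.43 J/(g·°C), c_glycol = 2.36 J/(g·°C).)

T_f ≈ 76.6 °C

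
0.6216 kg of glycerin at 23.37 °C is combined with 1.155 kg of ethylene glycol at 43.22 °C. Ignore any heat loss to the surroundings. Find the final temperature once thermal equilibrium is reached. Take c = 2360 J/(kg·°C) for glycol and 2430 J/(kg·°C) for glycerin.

T_f is the heat-capacity-weighted average of the initial temperatures:
T_f = (2725.8·43.22 + 1510.5·23.37) / (2725.8 + 1510.5)
    = 153109 / 4236.3 ≈ 36.14 °C

T_f ≈ 36.1 °C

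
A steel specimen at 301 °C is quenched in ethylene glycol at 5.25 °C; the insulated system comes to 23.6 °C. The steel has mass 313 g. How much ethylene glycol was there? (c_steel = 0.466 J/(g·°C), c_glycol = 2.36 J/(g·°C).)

m ≈ 934 g

|Q_steel| = |Q_glycol|:
313×0.466×(301 − 23.6) = m×2.36×(23.6 − 5.25)
43.31 m = 40461  ⇒  m ≈ 934.3 g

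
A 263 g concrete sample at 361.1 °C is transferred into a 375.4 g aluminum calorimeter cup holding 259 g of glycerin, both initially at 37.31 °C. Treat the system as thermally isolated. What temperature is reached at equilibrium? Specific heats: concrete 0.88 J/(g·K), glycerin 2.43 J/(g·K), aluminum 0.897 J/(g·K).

T_f ≈ 99.9 °C

T_f = Σ m_i c_i T_i / Σ m_i c_i:
T_f = (231.44·361.1 + 629.37·37.31 + 336.73·37.31) / (231.44 + 629.37 + 336.73)
    = 119618 / 1197.5 ≈ 99.89 °C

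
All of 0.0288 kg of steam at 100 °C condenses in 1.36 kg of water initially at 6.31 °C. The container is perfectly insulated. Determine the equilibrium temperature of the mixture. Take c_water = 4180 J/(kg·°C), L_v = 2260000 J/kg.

Heat gained plus heat lost sum to zero:
latent heat released on condensation: 0.0288×2260000 = 65088
  condensed water 100 °C→T: 120.38(T − 100)
  original water: 5684.8(T − 6.31)
5805.2 T = 65088 + 12038 + 35871 = 112997
T ≈ 19.46 °C (< 100 °C, so full condensation is consistent).

T_f ≈ 19.5 °C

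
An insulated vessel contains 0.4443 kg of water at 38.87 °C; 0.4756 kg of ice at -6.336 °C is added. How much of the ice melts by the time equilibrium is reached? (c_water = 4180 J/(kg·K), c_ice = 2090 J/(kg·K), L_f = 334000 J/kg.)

m_melted ≈ 0.197 kg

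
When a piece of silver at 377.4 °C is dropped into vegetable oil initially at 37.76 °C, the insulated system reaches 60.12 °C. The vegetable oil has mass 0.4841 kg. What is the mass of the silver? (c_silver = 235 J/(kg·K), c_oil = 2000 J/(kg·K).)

Energy conservation, ΣQ = 0:
m×235×(60.12 − 377.4) + 0.4841×2000×(60.12 − 37.76) = 0
-74561 m = -21649
m = -21649/-74561 ≈ 0.2904 kg

m ≈ 0.29 kg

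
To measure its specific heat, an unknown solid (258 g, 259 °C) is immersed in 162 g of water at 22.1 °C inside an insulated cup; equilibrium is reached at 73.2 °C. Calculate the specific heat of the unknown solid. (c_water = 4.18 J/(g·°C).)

Setting the total heat transfer to zero:
258×c×(73.2 − 259) + 162×4.18×(73.2 − 22.1) = 0
-47936 c = -34603
c = -34603/-47936 ≈ 0.7218 J/(g·°C)

c ≈ 0.722 J/(g·°C)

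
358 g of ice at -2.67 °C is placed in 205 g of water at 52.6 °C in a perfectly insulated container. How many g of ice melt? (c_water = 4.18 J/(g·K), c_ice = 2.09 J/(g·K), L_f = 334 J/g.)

m_melted ≈ 129 g

Heat available from the water dropping to 0 °C: 205·4.18·52.6 = 45073 J.
Of that, 358·2.09·2.67 = 1997.7 J goes to bring the ice to 0 °C, leaving 43075 J.
Fully melting the ice requires m_ice L_f = 358·334 = 119572 J.
43075 J < 119572 J, so only part of the ice melts and the system sits at 0 °C.
m_melt = 43075 / L_f = 129 g.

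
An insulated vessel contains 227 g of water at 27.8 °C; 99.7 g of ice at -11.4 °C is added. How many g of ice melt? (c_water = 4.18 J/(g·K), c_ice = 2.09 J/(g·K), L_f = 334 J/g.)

m_melted ≈ 71.9 g

Water can give up m c ΔT = 227×4.18×27.8 = 26378 J before reaching 0 °C.
Of that, 99.7×2.09×11.4 = 2375.5 J goes to bring the ice to 0 °C, leaving 24003 J.
Melting all 99.7 g of ice would need 99.7×334 = 33300 J.
That's not enough to melt it all — equilibrium is at 0 °C with ice remaining.
m_melt = 24003 / L_f = 71.86 g.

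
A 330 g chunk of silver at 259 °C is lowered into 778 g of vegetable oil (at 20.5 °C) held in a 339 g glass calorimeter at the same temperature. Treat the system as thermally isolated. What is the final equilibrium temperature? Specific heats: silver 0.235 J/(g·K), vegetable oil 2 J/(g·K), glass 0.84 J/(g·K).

T_f ≈ 30.1 °C

Let T be the final temperature. ΣQ_i = 0:
330*0.235*(T − 259) + 778*2*(T − 20.5) + 339*0.84*(T − 20.5) = 0
77.55(T − 259) + 1556(T − 20.5) + 284.76(T − 20.5) = 0
1918.3 T = 57821
T ≈ 30.14 °C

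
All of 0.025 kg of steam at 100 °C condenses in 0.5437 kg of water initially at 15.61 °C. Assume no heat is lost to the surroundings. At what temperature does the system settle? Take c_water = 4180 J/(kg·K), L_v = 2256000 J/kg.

Energy balance with sensible and latent terms:
condense steam: −0.025·2256000 = −56400; condensed water 100 °C→T: 104.5(T − 100); original water: 2272.7(T − 15.61)
2377.2 T = 56400 + 10450 + 35476 = 102326
T ≈ 43.05 °C, under the boiling point, so the assumption holds.

T_f ≈ 43.0 °C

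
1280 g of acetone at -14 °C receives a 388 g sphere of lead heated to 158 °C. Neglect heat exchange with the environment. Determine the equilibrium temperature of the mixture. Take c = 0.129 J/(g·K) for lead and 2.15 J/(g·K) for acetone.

T_f ≈ -10.9 °C

Taking heat into each body as positive, Σ m c ΔT = 0:
388×0.129×(T − 158) + 1280×2.15×(T − (-14)) = 0
50.05(T − 158) + 2752(T − (-14)) = 0
(50.05 + 2752) T = 50.05×158 + 2752×(-14)
T = -30620/2802.1 ≈ -10.93 °C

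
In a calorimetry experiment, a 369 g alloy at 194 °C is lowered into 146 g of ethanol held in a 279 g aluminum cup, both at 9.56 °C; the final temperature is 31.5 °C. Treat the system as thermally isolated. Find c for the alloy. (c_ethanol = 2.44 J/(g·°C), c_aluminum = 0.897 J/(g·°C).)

Conservation of energy gives ΣQ = 0:
369×c×(31.5 − 194) + 146×2.44×(31.5 − 9.56) + 279×0.897×(31.5 − 9.56) = 0
-59962 c = -13307
c = -13307/-59962 ≈ 0.2219 J/(g·°C)

c ≈ 0.222 J/(g·°C)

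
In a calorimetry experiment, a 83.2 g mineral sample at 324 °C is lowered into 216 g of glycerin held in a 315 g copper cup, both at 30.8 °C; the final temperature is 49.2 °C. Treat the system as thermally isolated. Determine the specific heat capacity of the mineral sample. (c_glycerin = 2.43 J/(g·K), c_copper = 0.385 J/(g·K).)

Let T be the final temperature. ΣQ_i = 0:
83.2·c·(49.2 − 324) + 216·2.43·(49.2 − 30.8) + 315·0.385·(49.2 − 30.8) = 0
-22863 c = -11889
c = -11889/-22863 ≈ 0.52 J/(g·K)

c ≈ 0.52 J/(g·K)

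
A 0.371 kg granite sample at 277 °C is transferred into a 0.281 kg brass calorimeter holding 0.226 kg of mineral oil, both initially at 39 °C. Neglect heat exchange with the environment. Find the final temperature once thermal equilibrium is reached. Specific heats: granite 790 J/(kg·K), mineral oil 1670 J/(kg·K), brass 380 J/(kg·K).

T_f = Σ m_i c_i T_i / Σ m_i c_i:
T_f = (293.09·277 + 377.42·39 + 106.78·39) / (293.09 + 377.42 + 106.78)
    = 100070 / 777.29 ≈ 128.74 °C

T_f ≈ 128.7 °C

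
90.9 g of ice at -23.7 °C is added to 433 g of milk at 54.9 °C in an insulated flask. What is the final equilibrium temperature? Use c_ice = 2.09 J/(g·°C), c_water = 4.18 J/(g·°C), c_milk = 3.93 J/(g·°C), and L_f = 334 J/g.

T_f ≈ 28.1 °C

Taking heat into each body as positive, Σ m c ΔT = 0:
warm ice to 0 °C: 90.9×2.09×(0 − (-23.7)) = 4502.5; fusion: m_ice L_f = 90.9×334 = 30361; warm the meltwater: 379.96 T; milk cools: 433×3.93×(T − 54.9) = 1701.7(T − 54.9)
2081.7 T = 93423 − 34863 = 58560
T ≈ 28.13 °C — above 0 °C, consistent with complete melting.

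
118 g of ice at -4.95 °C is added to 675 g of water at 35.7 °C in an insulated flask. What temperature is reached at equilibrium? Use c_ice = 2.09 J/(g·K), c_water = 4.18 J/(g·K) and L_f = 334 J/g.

Net heat exchanged in the isolated system is zero:
ice -4.95→0 °C: 118×2.09×4.95 = 1220.8
  melt ice: 118×334 = 39412
  meltwater 0→T: 118×4.18×T = 493.24 T
  water: 2821.5(T − 35.7)
3314.7 T = 100728 − 40633 = 60095
T ≈ 18.13 °C — above 0 °C, consistent with complete melting.

T_f ≈ 18.1 °C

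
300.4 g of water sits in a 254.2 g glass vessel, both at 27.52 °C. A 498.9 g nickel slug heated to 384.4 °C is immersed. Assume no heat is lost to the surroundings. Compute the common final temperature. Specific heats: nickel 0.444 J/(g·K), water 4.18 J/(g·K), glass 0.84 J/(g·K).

T_f ≈ 74.3 °C

With ΣQ=0 the equilibrium temperature is the m·c-weighted mean:
T_f = (221.51*384.4 + 1255.7*27.52 + 213.53*27.52) / (221.51 + 1255.7 + 213.53)
    = 125581 / 1690.7 ≈ 74.28 °C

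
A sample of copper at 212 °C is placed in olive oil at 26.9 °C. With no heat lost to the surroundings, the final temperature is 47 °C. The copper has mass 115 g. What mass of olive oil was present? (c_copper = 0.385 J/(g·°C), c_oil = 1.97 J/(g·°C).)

m ≈ 184 g

Heat lost by the copper = heat gained by the oil:
115×0.385×(212 − 47) = m×1.97×(47 − 26.9)
39.6 m = 7305.4  ⇒  m ≈ 184.5 g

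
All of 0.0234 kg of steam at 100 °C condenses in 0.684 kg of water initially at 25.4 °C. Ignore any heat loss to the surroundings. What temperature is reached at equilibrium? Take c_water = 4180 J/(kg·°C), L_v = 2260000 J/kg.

T_f ≈ 45.8 °C

Net heat exchanged in the isolated system is zero:
steam→water at 100 °C releases m L_v = 0.0234·2260000 = 52884
  condensate cools 100→T: 0.0234·4180·(T − 100) = 97.81(T − 100)
  water warms: 0.684·4180·(T − 25.4) = 2859.1(T − 25.4)
2956.9 T = 52884 + 9781.2 + 72622 = 135287
T ≈ 45.75 °C, under the boiling point, so the assumption holds.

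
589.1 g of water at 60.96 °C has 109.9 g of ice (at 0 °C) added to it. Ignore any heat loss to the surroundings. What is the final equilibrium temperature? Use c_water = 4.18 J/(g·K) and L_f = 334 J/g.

T_f ≈ 38.8 °C

Let T be the final temperature. ΣQ_i = 0:
fusion: m_ice L_f = 109.9·334 = 36707
  warm the meltwater: 459.38 T
  water: 2462.4(T − 60.96)
2921.8 T = 150110 − 36707 = 113404
T ≈ 38.81 °C — above 0 °C, consistent with complete melting.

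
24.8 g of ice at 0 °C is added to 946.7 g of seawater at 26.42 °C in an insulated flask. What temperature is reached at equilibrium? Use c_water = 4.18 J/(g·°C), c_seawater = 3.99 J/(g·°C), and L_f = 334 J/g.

T_f ≈ 23.6 °C

Heat gained plus heat lost sum to zero:
fusion: m_ice L_f = 24.8×334 = 8283.2; warm the meltwater: 103.66 T; seawater cools: 946.7×3.99×(T − 26.42) = 3777.3(T − 26.42)
3881 T = 99797 − 8283.2 = 91514
T ≈ 23.58 °C. Since T > 0 °C, the all-ice-melts assumption holds.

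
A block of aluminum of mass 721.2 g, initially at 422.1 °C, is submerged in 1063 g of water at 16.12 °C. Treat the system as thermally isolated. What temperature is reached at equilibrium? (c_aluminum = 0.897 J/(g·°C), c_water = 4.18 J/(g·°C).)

T_f ≈ 67.7 °C

Let T be the final temperature. ΣQ_i = 0:
721.2*0.897*(T − 422.1) + 1063*4.18*(T − 16.12) = 0
646.92(T − 422.1) + 4443.3(T − 16.12) = 0
5090.3 T = 344690
T = 344690 / 5090.3 = 67.7 °C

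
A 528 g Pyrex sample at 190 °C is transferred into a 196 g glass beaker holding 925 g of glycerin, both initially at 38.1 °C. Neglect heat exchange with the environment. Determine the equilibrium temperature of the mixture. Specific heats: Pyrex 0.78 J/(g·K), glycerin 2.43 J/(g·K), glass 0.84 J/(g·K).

T_f ≈ 60.3 °C

T_f is the heat-capacity-weighted average of the initial temperatures:
T_f = (411.84·190 + 2247.8·38.1 + 164.64·38.1) / (411.84 + 2247.8 + 164.64)
    = 170162 / 2824.2 ≈ 60.25 °C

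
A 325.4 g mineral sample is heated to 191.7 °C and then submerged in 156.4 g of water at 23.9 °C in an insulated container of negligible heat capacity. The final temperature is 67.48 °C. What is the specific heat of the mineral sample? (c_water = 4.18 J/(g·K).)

Net heat exchanged in the isolated system is zero:
325.4×c×(67.48 − 191.7) + 156.4×4.18×(67.48 − 23.9) = 0
-40421 c = -28491
c = -28491/-40421 ≈ 0.7048 J/(g·K)

c ≈ 0.705 J/(g·K)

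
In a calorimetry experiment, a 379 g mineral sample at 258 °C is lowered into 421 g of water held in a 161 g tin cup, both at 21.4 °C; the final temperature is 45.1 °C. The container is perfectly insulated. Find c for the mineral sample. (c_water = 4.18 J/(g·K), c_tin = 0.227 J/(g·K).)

c ≈ 0.528 J/(g·K)

Heat gained plus heat lost sum to zero:
379×c×(45.1 − 258) + 421×4.18×(45.1 − 21.4) + 161×0.227×(45.1 − 21.4) = 0
-80689 c = -42573
c = -42573/-80689 ≈ 0.5276 J/(g·K)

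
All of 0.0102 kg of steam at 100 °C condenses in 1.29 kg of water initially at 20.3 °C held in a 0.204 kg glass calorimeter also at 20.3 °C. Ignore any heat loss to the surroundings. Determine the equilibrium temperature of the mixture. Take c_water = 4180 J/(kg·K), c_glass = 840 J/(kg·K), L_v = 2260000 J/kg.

Sum of m c ΔT and latent-heat terms is zero:
latent heat released on condensation: 0.0102×2260000 = 23052
  condensed water 100 °C→T: 42.64(T − 100)
  original water: 5392.2(T − 20.3)
  cup: 171.36(T − 20.3)
5606.2 T = 23052 + 4263.6 + 112940 = 140256
T ≈ 25.02 °C — below 100 °C, confirming all the steam condensed.

T_f ≈ 25.0 °C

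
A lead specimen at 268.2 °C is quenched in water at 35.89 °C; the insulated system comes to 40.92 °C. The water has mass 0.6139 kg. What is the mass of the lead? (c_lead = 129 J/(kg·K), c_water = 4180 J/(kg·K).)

Taking heat into each body as positive, Σ m c ΔT = 0:
m·129·(40.92 − 268.2) + 0.6139·4180·(40.92 − 35.89) = 0
-29319 m = -12907
m = -12907/-29319 ≈ 0.4402 kg

m ≈ 0.44 kg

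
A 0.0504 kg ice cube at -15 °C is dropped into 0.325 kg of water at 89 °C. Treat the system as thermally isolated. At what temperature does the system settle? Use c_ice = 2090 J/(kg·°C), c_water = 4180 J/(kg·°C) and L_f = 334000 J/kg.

T_f ≈ 65.3 °C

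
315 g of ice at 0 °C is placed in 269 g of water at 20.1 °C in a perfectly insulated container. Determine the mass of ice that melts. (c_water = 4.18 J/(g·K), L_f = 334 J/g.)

Cooling the water to 0 °C releases 269·4.18·20.1 = 22601 J.
Melting all 315 g of ice would need 315·334 = 105210 J.
That's not enough to melt it all — equilibrium is at 0 °C with ice remaining.
Mass melted = 22601/334 ≈ 67.67 g.

m_melted ≈ 67.7 g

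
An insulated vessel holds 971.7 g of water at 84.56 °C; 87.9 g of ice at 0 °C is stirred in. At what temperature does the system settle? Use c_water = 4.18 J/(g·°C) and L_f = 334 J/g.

Sum of m c ΔT and latent-heat terms is zero:
latent heat to melt: 87.9×334 = 29359; warm the meltwater: 367.42 T; water cools: 971.7×4.18×(T − 84.56) = 4061.7(T − 84.56)
4429.1 T = 343458 − 29359 = 314099
T ≈ 70.92 °C — above 0 °C, consistent with complete melting.

T_f ≈ 70.9 °C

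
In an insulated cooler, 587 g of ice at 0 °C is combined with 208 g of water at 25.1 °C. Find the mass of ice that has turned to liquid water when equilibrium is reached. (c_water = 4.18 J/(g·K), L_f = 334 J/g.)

Cooling the water to 0 °C releases 208·4.18·25.1 = 21823 J.
Fully melting the ice requires m_ice L_f = 587·334 = 196058 J.
That's not enough to melt it all — equilibrium is at 0 °C with ice remaining.
m_melt = 21823 / L_f = 65.34 g.

m_melted ≈ 65.3 g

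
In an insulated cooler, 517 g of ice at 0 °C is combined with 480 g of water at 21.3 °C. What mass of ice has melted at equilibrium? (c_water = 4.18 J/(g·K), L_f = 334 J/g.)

m_melted ≈ 128 g

Cooling the water to 0 °C releases 480·4.18·21.3 = 42736 J.
To melt every bit of ice: 517·334 = 172678 J.
That's not enough to melt it all — equilibrium is at 0 °C with ice remaining.
m_melted·334 = 42736  ⇒  m_melted ≈ 128 g.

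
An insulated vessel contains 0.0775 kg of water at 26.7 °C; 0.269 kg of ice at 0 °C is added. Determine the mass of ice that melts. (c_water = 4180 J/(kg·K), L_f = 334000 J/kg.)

Cooling the water to 0 °C releases 0.0775·4180·26.7 = 8649.5 J.
Melting all 0.269 kg of ice would need 0.269·334000 = 89846 J.
8649.5 J < 89846 J, so only part of the ice melts and the system sits at 0 °C.
Mass melted = 8649.5/334000 ≈ 0.0259 kg.

m_melted ≈ 0.0259 kg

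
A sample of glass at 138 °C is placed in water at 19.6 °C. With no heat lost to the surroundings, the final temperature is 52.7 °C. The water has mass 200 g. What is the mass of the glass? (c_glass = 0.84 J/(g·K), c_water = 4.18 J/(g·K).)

Heat lost by the glass = heat gained by the water:
m×0.84×(138 − 52.7) = 200×4.18×(52.7 − 19.6)
71.65 m = 27672  ⇒  m ≈ 386.2 g

m ≈ 386 g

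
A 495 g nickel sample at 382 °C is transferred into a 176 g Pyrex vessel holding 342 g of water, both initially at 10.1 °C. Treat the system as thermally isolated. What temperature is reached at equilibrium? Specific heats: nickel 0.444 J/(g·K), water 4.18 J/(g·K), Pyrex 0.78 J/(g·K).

T_f = Σ m_i c_i T_i / Σ m_i c_i:
T_f = (219.78×382 + 1429.6×10.1 + 137.28×10.1) / (219.78 + 1429.6 + 137.28)
    = 99781 / 1786.6 ≈ 55.85 °C

T_f ≈ 55.8 °C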